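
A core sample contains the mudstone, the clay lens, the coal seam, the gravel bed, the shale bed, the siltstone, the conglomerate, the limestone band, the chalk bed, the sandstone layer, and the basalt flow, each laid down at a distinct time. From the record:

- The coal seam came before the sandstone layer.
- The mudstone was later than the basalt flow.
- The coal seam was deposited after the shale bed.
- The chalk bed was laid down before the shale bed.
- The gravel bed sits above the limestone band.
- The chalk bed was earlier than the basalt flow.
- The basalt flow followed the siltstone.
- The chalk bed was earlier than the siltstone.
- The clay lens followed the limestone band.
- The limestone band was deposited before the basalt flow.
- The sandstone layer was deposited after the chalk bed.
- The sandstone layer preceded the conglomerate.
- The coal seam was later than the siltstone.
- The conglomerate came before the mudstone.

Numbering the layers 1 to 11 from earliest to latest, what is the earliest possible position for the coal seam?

The chalk bed, the shale bed, and the siltstone must all come before the coal seam — 3 forced predecessors.
Nothing else is forced ahead of the coal seam, so its earliest slot is position 3 + 1 = 4.

4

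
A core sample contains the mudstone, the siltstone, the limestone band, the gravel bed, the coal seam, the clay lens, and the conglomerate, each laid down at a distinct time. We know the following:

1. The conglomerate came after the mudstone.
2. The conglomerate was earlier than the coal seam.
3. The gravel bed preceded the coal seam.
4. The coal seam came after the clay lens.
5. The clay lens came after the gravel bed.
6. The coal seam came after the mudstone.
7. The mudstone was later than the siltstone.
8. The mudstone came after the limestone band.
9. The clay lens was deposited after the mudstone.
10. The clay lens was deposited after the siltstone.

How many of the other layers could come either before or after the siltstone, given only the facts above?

2

Forced after the siltstone: the clay lens, the coal seam, the conglomerate, and the mudstone.
That leaves the gravel bed and the limestone band with no forced order relative to the siltstone — 2.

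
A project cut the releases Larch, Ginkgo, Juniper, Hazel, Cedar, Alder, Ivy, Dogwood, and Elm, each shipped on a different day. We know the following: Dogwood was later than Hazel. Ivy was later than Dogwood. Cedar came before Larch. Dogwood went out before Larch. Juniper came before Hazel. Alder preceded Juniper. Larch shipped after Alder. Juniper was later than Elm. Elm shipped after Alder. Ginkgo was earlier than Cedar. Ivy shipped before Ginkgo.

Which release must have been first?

Alder has a chain of constraints placing it before every other release, so Alder must be first.

Alder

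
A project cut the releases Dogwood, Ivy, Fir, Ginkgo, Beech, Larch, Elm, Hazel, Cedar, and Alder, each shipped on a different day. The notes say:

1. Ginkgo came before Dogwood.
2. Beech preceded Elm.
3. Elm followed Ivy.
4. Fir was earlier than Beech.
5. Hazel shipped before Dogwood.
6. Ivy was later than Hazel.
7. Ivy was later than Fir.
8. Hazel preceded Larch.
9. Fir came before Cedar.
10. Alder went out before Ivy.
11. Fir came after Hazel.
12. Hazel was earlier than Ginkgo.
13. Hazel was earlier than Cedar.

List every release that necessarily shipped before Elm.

Alder, Beech, Fir, Hazel, Ivy

Directly stated before Elm: Beech and Ivy.
Alder reaches Elm via Alder → Ivy → Elm.
Fir reaches Elm via Fir → Beech → Elm.
Hazel reaches Elm via Hazel → Ivy → Elm.
No chain forces Larch (or any of the others) ahead of Elm.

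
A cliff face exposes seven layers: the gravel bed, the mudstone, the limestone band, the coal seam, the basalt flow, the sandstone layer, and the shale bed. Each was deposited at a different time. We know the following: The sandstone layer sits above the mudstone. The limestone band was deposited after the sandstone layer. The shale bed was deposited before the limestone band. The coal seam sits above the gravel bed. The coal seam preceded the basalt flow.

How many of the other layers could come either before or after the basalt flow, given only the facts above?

Forced before the basalt flow: the coal seam and the gravel bed.
That leaves the limestone band, the mudstone, the sandstone layer, and the shale bed with no forced order relative to the basalt flow — 4.

4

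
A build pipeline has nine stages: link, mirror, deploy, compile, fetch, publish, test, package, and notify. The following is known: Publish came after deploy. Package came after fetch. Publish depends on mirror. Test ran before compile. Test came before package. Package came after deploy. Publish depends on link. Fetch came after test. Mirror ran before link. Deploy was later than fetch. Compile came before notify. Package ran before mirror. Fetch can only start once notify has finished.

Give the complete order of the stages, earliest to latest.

test, compile, notify, fetch, deploy, package, mirror, link, publish

The constraints fix every adjacent pair, so only one ordering works:
test → compile → notify → fetch → deploy → package → mirror → link → publish.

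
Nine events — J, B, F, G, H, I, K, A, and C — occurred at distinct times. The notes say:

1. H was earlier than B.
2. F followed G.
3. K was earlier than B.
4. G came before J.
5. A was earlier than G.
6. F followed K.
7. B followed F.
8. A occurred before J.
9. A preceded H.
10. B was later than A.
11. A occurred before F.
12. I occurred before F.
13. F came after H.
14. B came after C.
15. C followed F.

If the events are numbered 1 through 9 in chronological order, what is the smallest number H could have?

2

A must come before H — 1 forced predecessor.
Nothing else is forced ahead of H, so its earliest slot is position 1 + 1 = 2.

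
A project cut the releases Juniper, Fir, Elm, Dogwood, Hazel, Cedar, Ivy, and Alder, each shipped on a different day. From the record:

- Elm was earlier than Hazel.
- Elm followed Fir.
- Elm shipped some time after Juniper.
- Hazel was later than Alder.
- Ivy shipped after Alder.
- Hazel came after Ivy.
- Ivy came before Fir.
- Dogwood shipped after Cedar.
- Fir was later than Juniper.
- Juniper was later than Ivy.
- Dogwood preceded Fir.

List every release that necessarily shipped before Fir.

Directly stated before Fir: Dogwood, Ivy, and Juniper.
Alder reaches Fir via Alder → Ivy → Fir.
Cedar reaches Fir via Cedar → Dogwood → Fir.

Alder, Cedar, Dogwood, Ivy, Juniper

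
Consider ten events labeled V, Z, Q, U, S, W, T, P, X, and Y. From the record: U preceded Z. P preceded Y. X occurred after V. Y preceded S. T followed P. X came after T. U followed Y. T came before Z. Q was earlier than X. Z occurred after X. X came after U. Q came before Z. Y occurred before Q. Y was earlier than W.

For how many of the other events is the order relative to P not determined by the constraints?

Forced after P: Q, S, T, U, W, X, Y, and Z.
That leaves V with no forced order relative to P — 1.

1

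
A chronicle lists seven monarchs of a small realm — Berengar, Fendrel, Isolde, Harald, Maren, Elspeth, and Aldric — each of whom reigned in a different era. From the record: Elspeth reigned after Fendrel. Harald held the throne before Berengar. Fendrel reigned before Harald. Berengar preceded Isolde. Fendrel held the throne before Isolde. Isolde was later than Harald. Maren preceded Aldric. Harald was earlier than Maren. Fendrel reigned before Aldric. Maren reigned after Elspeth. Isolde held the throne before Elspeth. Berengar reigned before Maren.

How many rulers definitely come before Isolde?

3

Directly stated before Isolde: Berengar, Fendrel, and Harald.
No chain forces Aldric (or any of the others) ahead of Isolde.
That's Berengar, Fendrel, and Harald — 3 in all.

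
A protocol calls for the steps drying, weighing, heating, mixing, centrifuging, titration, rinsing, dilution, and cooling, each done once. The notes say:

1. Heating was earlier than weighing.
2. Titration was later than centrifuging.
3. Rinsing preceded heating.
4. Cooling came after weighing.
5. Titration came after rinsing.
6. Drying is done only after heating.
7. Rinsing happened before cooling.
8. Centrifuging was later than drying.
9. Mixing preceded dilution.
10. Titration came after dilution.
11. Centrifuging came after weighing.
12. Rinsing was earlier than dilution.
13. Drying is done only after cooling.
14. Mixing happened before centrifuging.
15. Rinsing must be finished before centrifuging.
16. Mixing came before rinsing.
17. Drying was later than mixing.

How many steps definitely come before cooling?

Directly stated before cooling: rinsing and weighing.
Heating reaches cooling via heating → weighing → cooling.
Mixing reaches cooling via mixing → rinsing → cooling.
That's heating, mixing, rinsing, and weighing — 4 in all.

4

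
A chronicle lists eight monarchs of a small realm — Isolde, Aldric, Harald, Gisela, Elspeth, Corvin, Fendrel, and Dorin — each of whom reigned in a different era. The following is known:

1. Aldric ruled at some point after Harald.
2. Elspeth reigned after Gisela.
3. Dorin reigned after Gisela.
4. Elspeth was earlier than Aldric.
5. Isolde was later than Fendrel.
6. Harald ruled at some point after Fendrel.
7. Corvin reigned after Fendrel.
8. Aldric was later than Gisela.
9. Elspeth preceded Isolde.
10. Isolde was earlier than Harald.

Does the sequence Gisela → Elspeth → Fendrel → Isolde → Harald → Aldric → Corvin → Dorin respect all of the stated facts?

yes

Check each stated constraint against the proposed order — e.g. Gisela is ahead of Aldric; Gisela is ahead of Dorin. Every pair is in the required order; nothing is violated.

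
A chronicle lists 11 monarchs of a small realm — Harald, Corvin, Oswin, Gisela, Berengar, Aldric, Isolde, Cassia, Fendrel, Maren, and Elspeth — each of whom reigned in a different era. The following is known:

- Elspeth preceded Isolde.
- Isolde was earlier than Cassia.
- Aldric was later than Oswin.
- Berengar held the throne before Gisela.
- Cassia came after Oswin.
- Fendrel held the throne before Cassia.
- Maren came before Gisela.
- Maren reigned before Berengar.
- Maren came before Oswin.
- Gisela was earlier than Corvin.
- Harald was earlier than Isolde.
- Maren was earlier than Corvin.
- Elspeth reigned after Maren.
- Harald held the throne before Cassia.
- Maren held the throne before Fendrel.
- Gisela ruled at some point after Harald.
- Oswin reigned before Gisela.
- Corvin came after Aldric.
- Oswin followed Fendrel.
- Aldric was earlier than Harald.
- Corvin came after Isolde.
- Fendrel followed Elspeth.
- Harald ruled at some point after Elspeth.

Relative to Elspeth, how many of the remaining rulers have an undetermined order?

1

Forced before Elspeth: Maren; forced after Elspeth: Aldric, Cassia, Corvin, Fendrel, Gisela, Harald, Isolde, and Oswin.
That leaves Berengar with no forced order relative to Elspeth — 1.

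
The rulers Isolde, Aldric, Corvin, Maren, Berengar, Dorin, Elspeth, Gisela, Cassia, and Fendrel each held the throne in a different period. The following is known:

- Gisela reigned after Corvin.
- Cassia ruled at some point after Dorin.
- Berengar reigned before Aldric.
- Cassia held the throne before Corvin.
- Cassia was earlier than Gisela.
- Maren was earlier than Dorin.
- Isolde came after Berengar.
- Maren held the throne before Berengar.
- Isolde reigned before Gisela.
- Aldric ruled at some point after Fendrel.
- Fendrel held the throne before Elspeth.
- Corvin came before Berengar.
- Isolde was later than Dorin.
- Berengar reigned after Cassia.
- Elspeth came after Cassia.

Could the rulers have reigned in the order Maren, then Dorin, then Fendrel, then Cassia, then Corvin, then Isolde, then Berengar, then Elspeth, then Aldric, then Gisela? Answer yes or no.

The constraints require Berengar before Isolde, but in the proposed sequence Isolde appears ahead of Berengar. That one violation is enough.

no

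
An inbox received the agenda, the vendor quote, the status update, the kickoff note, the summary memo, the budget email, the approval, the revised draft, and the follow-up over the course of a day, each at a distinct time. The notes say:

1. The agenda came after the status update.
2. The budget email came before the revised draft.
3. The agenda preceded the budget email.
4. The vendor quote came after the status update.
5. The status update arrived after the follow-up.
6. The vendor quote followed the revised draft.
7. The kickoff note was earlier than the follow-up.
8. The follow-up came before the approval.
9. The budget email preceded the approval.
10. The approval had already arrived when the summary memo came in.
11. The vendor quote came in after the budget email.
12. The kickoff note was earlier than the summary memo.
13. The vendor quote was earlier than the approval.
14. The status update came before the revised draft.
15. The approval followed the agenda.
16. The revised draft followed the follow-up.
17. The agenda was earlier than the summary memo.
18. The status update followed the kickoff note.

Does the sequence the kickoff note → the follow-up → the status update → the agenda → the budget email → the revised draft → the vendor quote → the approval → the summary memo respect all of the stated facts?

Check each stated constraint against the proposed order — e.g. the follow-up is ahead of the approval; the kickoff note is ahead of the summary memo. Every pair is in the required order; nothing is violated.

yes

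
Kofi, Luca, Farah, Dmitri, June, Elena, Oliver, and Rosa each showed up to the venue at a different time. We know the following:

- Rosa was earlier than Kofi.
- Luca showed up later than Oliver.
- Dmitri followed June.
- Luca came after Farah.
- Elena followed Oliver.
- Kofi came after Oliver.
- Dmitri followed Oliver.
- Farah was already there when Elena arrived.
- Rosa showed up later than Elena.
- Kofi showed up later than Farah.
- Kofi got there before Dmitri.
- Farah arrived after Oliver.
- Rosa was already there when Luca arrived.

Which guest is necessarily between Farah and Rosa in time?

Elena

Tracing the constraints gives Farah → Elena → Rosa, so Elena sits after Farah and before Rosa.
No other guest is forced both after Farah and before Rosa.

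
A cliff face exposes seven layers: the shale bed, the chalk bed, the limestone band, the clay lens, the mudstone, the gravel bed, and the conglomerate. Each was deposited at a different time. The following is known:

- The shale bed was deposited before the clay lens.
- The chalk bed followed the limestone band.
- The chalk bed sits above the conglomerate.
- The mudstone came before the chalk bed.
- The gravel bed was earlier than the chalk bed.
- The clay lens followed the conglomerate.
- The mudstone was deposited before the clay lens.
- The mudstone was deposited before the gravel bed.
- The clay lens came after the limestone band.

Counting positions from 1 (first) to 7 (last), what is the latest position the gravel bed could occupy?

The gravel bed must come before the chalk bed — 1 layer forced after it.
Everything else can be placed before the gravel bed in some valid order, so the gravel bed can sit as late as position 7 − 1 = 6.

6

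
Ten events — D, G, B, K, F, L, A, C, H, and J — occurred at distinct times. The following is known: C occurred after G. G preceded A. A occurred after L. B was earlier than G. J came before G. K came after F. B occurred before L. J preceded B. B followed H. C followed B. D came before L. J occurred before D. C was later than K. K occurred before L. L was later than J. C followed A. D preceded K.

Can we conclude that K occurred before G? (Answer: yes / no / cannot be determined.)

No chain of stated constraints runs from K to G, and none runs from G to K either.
So the relative order of K and G is not fixed by the given facts.

cannot be determined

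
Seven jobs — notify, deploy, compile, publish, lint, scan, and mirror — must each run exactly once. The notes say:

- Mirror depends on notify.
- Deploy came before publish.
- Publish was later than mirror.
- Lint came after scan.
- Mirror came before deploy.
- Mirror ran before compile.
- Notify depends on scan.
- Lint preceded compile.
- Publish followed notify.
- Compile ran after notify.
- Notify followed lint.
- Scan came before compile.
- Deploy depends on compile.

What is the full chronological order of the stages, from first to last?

scan, lint, notify, mirror, compile, deploy, publish

The constraints fix every adjacent pair, so only one ordering works:
scan → lint → notify → mirror → compile → deploy → publish.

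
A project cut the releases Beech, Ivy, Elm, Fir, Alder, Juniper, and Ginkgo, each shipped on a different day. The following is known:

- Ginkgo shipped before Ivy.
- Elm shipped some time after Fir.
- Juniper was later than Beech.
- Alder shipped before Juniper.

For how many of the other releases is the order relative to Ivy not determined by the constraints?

5

Forced before Ivy: Ginkgo.
That leaves Alder, Beech, Elm, Fir, and Juniper with no forced order relative to Ivy — 5.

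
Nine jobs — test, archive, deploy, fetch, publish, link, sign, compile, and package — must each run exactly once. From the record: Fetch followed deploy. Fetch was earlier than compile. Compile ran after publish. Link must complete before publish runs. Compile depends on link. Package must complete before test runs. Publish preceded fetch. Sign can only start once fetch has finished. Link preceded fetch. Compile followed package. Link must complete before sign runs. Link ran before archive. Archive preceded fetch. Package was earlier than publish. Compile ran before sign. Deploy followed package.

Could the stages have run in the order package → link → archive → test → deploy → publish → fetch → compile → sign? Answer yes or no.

yes

Check each stated constraint against the proposed order — e.g. link is ahead of sign; package is ahead of compile. Every pair is in the required order; nothing is violated.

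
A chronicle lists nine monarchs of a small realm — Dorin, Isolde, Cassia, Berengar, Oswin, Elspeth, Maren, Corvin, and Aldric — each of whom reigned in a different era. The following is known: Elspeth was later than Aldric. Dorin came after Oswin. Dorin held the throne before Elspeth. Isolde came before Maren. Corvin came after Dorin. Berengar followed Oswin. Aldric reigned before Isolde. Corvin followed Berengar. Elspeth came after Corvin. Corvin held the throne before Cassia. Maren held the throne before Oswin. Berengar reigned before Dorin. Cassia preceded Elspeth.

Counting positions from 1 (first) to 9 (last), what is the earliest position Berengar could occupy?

5

Aldric, Isolde, Maren, and Oswin must all come before Berengar — 4 forced predecessors.
Nothing else is forced ahead of Berengar, so their earliest slot is position 4 + 1 = 5.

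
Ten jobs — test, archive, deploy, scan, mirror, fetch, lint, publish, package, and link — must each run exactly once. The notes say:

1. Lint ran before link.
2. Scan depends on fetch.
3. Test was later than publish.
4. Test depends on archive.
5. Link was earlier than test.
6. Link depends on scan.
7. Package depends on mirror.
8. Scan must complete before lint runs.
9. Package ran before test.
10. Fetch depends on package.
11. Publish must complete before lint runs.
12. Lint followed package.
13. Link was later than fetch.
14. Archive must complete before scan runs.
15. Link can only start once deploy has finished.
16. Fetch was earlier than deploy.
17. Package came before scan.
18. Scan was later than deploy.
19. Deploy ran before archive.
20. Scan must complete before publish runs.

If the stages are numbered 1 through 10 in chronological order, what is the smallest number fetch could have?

Mirror and package must both come before fetch — 2 forced predecessors.
Nothing else is forced ahead of fetch, so its earliest slot is position 2 + 1 = 3.

3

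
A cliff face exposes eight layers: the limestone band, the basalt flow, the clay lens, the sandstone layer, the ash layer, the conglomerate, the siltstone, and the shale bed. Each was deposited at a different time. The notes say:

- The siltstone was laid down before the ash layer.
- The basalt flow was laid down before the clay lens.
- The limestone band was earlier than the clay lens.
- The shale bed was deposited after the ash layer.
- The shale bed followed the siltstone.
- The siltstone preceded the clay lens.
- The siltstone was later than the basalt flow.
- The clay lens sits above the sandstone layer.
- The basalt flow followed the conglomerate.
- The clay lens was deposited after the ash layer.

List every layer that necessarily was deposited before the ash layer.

the basalt flow, the conglomerate, the siltstone

Directly stated before the ash layer: the siltstone.
The basalt flow reaches the ash layer via the basalt flow → the siltstone → the ash layer.
The conglomerate reaches the ash layer via the conglomerate → the basalt flow → the siltstone → the ash layer.
No chain forces the clay lens (or any of the others) ahead of the ash layer.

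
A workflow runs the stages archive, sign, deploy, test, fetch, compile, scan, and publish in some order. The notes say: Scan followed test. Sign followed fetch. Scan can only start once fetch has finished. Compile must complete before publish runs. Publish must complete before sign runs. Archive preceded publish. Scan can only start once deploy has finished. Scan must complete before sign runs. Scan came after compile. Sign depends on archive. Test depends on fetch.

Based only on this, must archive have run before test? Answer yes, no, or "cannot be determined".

cannot be determined

No chain of stated constraints runs from archive to test, and none runs from test to archive either.
So the relative order of archive and test is not fixed by the given facts.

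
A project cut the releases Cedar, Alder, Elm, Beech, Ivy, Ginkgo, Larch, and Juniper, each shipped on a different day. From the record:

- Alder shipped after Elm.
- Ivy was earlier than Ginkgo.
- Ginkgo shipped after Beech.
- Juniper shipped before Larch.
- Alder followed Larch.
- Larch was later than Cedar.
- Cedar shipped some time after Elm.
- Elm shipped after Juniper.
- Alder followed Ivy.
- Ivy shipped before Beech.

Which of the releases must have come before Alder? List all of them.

Directly stated before Alder: Elm, Ivy, and Larch.
Cedar reaches Alder via Cedar → Larch → Alder.
Juniper reaches Alder via Juniper → Larch → Alder.

Cedar, Elm, Ivy, Juniper, Larch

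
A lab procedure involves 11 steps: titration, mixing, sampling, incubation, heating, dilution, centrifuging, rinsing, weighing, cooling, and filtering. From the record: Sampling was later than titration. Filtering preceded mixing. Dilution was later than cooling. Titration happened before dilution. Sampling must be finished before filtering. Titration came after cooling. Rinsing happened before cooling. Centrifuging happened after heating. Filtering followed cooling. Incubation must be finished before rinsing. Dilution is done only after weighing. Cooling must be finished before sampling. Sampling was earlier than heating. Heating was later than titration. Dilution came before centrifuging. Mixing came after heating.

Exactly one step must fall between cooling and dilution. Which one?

titration

Tracing the constraints gives cooling → titration → dilution, so titration sits after cooling and before dilution.
No other step is forced both after cooling and before dilution.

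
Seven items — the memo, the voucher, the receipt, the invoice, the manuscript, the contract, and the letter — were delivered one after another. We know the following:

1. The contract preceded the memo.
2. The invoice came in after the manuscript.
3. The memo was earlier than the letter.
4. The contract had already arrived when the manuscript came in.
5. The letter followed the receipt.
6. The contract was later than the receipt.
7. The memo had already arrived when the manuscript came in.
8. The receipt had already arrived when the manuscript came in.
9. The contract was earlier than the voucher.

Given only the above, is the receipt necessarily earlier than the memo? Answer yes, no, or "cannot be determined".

yes

Chain the constraints: the receipt → the contract → the memo. Each link is directly stated, so the receipt comes before the memo.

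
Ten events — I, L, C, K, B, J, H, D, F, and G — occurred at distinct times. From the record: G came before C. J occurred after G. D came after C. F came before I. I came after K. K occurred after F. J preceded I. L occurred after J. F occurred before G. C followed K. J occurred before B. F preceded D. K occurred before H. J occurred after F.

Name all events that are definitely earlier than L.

Directly stated before L: J.
F reaches L via F → J → L.
G reaches L via G → J → L.

F, G, J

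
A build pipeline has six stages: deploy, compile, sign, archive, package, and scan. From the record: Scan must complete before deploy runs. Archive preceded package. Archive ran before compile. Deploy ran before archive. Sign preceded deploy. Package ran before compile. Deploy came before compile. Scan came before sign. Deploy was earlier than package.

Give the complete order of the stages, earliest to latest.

The constraints fix every adjacent pair, so only one ordering works:
scan → sign → deploy → archive → package → compile.

scan, sign, deploy, archive, package, compile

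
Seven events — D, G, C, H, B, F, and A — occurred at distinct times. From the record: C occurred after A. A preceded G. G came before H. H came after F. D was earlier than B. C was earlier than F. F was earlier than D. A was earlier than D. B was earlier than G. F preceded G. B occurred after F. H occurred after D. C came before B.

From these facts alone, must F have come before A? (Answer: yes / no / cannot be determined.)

Tracing the constraints gives A → C → F, so A must come before F.
That means F cannot be before A.

no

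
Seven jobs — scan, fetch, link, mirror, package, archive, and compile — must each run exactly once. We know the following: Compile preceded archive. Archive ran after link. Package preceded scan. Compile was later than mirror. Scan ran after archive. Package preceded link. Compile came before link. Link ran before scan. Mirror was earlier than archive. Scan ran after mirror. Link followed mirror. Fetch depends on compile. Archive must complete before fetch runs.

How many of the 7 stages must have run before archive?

Directly stated before archive: compile, link, and mirror.
Package reaches archive via package → link → archive.
No chain forces fetch (or any of the others) ahead of archive.
That's compile, link, mirror, and package — 4 in all.

4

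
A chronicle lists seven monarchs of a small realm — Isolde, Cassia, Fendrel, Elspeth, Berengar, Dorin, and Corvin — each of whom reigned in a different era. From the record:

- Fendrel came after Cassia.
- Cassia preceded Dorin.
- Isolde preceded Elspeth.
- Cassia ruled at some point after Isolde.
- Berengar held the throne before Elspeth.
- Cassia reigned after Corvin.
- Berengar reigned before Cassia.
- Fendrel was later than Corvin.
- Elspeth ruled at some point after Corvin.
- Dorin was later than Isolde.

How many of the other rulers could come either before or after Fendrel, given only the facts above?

2

Forced before Fendrel: Berengar, Cassia, Corvin, and Isolde.
That leaves Dorin and Elspeth with no forced order relative to Fendrel — 2.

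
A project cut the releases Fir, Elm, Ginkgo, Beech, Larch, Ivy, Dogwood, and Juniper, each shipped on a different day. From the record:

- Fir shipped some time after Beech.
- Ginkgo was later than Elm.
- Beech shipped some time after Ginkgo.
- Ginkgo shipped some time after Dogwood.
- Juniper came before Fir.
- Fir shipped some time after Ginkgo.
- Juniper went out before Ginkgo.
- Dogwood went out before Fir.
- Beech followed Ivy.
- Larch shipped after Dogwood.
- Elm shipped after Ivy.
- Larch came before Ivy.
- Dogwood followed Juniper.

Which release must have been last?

Every other release has a chain of constraints placing it before Fir, so Fir is last.

Fir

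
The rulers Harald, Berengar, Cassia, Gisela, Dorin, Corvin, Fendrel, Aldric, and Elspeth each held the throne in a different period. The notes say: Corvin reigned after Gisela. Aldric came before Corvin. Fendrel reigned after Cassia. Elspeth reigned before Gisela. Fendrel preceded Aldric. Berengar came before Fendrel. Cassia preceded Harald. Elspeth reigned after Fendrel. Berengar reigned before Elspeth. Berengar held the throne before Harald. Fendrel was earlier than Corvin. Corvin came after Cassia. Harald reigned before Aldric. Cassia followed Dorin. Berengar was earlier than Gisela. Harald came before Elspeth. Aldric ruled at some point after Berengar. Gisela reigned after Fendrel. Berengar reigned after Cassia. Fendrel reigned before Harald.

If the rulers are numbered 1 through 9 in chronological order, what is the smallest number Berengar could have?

3

Cassia and Dorin must both come before Berengar — 2 forced predecessors.
Nothing else is forced ahead of Berengar, so their earliest slot is position 2 + 1 = 3.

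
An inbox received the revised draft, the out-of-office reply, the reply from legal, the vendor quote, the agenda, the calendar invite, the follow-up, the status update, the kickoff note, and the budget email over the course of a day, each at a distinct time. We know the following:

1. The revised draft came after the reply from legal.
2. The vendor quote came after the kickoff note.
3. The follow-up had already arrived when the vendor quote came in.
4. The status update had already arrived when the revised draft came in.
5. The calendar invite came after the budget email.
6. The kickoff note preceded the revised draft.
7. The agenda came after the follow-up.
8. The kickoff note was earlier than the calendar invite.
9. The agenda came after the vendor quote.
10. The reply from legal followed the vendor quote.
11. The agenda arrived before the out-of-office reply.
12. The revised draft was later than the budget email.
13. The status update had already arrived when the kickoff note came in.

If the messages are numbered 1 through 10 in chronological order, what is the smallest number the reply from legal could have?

The follow-up, the kickoff note, the status update, and the vendor quote must all come before the reply from legal — 4 forced predecessors.
Nothing else is forced ahead of the reply from legal, so its earliest slot is position 4 + 1 = 5.

5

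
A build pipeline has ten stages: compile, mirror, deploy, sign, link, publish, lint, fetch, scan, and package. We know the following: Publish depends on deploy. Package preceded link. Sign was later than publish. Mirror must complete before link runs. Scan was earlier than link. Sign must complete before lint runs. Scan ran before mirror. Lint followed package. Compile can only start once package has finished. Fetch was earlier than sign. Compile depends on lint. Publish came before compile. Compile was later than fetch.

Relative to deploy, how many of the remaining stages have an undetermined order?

Forced after deploy: compile, lint, publish, and sign.
That leaves fetch, link, mirror, package, and scan with no forced order relative to deploy — 5.

5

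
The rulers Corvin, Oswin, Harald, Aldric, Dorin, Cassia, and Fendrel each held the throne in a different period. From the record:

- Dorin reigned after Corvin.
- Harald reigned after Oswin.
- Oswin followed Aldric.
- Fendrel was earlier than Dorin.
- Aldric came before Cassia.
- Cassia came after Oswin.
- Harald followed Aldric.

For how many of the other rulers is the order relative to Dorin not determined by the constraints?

4

Forced before Dorin: Corvin and Fendrel.
That leaves Aldric, Cassia, Harald, and Oswin with no forced order relative to Dorin — 4.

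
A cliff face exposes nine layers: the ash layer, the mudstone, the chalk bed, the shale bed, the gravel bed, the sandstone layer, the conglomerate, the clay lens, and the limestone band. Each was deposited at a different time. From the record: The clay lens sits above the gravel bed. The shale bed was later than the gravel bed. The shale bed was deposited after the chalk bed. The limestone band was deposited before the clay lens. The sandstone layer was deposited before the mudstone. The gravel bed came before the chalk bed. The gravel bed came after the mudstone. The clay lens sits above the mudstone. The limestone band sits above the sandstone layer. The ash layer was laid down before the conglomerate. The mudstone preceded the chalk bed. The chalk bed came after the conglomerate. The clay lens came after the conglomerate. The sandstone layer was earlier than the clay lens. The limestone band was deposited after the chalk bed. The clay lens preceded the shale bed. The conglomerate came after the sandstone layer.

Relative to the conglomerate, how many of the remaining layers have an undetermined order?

Forced before the conglomerate: the ash layer and the sandstone layer; forced after the conglomerate: the chalk bed, the clay lens, the limestone band, and the shale bed.
That leaves the gravel bed and the mudstone with no forced order relative to the conglomerate — 2.

2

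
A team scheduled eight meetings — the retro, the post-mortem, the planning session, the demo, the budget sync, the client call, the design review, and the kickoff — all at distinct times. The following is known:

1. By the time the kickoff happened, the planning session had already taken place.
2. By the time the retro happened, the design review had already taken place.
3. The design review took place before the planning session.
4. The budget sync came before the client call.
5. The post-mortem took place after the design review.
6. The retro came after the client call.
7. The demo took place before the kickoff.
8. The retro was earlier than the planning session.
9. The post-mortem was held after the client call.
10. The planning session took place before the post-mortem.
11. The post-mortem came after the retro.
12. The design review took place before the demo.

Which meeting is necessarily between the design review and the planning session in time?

the retro

Tracing the constraints gives the design review → the retro → the planning session, so the retro sits after the design review and before the planning session.
No other meeting is forced both after the design review and before the planning session.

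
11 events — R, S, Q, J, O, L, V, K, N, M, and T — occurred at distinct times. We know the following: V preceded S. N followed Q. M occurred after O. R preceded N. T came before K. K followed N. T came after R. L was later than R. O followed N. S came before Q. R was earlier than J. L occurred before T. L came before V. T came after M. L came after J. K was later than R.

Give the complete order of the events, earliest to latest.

The constraints fix every adjacent pair, so only one ordering works:
R → J → L → V → S → Q → N → O → M → T → K.

R, J, L, V, S, Q, N, O, M, T, K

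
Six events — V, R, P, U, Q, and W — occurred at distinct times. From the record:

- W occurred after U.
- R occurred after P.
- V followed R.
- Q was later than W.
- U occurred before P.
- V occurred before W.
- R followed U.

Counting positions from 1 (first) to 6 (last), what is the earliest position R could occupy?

3

P and U must both come before R — 2 forced predecessors.
Nothing else is forced ahead of R, so its earliest slot is position 2 + 1 = 3.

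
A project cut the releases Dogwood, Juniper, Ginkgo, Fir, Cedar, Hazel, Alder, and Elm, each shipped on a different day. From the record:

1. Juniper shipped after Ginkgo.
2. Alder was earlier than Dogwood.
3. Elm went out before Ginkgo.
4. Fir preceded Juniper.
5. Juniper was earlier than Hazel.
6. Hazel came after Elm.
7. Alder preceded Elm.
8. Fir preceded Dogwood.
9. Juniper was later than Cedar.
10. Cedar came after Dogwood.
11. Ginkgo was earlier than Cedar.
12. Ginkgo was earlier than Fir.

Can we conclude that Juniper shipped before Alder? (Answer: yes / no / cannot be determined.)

no

Tracing the constraints gives Alder → Dogwood → Cedar → Juniper, so Alder must come before Juniper.
That means Juniper cannot be before Alder.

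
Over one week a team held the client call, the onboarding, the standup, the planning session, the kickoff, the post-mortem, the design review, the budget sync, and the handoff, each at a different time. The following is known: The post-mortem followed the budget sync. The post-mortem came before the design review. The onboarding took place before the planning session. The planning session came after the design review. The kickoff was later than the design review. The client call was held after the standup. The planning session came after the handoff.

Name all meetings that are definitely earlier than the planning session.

the budget sync, the design review, the handoff, the onboarding, the post-mortem

Directly stated before the planning session: the design review, the handoff, and the onboarding.
The budget sync reaches the planning session via the budget sync → the post-mortem → the design review → the planning session.
The post-mortem reaches the planning session via the post-mortem → the design review → the planning session.
No chain forces the standup (or any of the others) ahead of the planning session.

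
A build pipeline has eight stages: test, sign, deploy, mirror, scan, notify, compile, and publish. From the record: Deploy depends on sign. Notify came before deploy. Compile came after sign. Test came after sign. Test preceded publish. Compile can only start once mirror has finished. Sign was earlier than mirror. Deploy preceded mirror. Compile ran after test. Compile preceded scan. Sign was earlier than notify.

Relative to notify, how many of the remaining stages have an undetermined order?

2

Forced before notify: sign; forced after notify: compile, deploy, mirror, and scan.
That leaves publish and test with no forced order relative to notify — 2.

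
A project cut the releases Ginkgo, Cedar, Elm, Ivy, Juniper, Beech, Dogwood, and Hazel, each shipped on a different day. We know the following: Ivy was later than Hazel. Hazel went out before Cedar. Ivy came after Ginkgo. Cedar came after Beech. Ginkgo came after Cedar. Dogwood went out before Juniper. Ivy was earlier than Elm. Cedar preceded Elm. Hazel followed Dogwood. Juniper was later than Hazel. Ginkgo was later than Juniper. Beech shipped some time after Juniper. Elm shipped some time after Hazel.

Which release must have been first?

Dogwood

Dogwood has a chain of constraints placing it before every other release, so Dogwood must be first.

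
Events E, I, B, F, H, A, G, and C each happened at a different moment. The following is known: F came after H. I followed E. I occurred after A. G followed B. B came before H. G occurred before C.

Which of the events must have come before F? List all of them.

Directly stated before F: H.
B reaches F via B → H → F.

B, H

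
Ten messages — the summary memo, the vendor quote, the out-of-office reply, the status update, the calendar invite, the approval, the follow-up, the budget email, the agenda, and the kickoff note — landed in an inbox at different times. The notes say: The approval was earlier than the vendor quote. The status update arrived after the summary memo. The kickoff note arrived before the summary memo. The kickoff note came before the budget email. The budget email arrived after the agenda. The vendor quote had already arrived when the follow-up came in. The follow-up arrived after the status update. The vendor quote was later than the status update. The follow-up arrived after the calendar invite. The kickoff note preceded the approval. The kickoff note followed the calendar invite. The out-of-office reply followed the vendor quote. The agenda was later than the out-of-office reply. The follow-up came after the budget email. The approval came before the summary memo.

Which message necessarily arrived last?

the follow-up

Every other message has a chain of constraints placing it before the follow-up, so the follow-up is last.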